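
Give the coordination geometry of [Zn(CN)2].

Ligand charges: each cyanide is −1. With an overall charge of 0 the zinc centre must be in the +2 oxidation state.
Group 12 minus oxidation state 2 gives a d¹⁰ configuration.
With 2 monodentate ligands the coordination number is 2.
A d¹⁰ ion with only two ligands adopts a linear arrangement (sp hybridisation; no CFSE preference).

linear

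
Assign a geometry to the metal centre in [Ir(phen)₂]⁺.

Summing ligand charges against the +1 overall charge gives an oxidation state of +1 for iridium.
Iridium is a group-9 element; Ir(I) is therefore d⁸.
Counting donor atoms: 2×1,10-phenanthroline (bidentate) → 4 donors. Coordination number = 4.
A 5d d⁸ ion has a large crystal-field splitting; square planar leaves the high-energy d_{x²−y²} orbital empty and maximises CFSE.

square planar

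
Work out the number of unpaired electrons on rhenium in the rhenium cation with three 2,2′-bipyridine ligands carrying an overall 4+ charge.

3 unpaired electrons

Ligand charges: 2,2′-bipyridine is neutral. With an overall charge of +4 the rhenium centre must be in the +4 oxidation state.
Re sits in group 7, so the d-electron count is 7 − 4 = 3.
Counting donor atoms: 3×2,2′-bipyridine (bidentate) → 6 donors. Coordination number = 6.
In an octahedral field the d³ configuration is t₂g³e_g⁰ (only one arrangement possible), giving 3 unpaired electrons.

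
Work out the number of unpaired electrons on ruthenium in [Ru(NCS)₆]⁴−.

0 unpaired electrons

Each isothiocyanate is −1; balancing the −4 overall charge requires Ru(II).
Group 8 minus oxidation state 2 gives a d⁶ configuration.
The spin state decides the count: a 4d ion has a large Δₒ and is invariably low-spin.
An octahedral low-spin d⁶ ion is t₂g⁶e_g⁰, giving 0 unpaired electrons.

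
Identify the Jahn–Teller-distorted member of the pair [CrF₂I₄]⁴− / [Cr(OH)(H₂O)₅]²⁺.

[CrF₂I₄]⁴−

[CrF₂I₄]⁴−: Ligand charges: each fluoride is −1; each iodide is −1. With an overall charge of −4 the chromium centre must be in the +2 oxidation state. Chromium is a group-6 element; Cr(II) is therefore d⁴. Fluoride and iodide are weak-field ligands for a first-row metal, so the complex is high-spin. The t₂g³e_g¹ (high-spin) configuration has an unevenly filled e_g set; the Jahn–Teller theorem predicts a tetragonal distortion (typically axial elongation) to lift the degeneracy.
[Cr(OH)(H₂O)₅]²⁺: Summing ligand charges against the +2 overall charge gives an oxidation state of +3 for chromium. Group 6 minus oxidation state 3 gives a d³ configuration. The d³ configuration leaves the e_g set evenly filled (or empty) — no strong Jahn–Teller driving force.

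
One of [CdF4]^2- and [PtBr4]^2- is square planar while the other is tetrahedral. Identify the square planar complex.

For [CdF4]^2-: Each fluoride is −1; balancing the −2 overall charge requires Cd(II). Cadmium is a group-12 element; Cd(II) is therefore d¹⁰. A d¹⁰ ion has no crystal-field stabilisation preference between square planar and tetrahedral, so four ligands adopt the sterically favoured tetrahedral geometry. → tetrahedral.
For [PtBr4]^2-: Ligand charges: each bromide is −1. With an overall charge of −2 the platinum centre must be in the +2 oxidation state. Pt sits in group 10, so the d-electron count is 10 − 2 = 8. A 5d d⁸ ion has a large crystal-field splitting; square planar leaves the high-energy d_{x²−y²} orbital empty and maximises CFSE. → square planar.

[PtBr4]^2-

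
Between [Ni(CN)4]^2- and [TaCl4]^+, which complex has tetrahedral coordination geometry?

For [Ni(CN)4]^2-: Each cyanide is −1; balancing the −2 overall charge requires Ni(II). Nickel is a group-10 element; Ni(II) is therefore d⁸. Cyanide is a strong-field ligand (high in the spectrochemical series). A 3d d⁸ ion with strong-field ligands gains enough CFSE to favour square planar over tetrahedral. → square planar.
For [TaCl4]^+: Each chloride is −1; balancing the +1 overall charge requires Ta(V). Tantalum is a group-5 element; Ta(V) is therefore d⁰. A d⁰ ion has no crystal-field stabilisation preference between square planar and tetrahedral, so four ligands adopt the sterically favoured tetrahedral geometry. → tetrahedral.

[TaCl4]^+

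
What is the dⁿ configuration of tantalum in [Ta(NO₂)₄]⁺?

Each nitro (N-bound nitrite) is −1; balancing the +1 overall charge requires Ta(V).
Group 5 minus oxidation state 5 gives a d⁰ configuration.

d0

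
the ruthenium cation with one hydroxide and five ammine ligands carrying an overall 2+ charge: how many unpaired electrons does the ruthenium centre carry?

1 unpaired electron

Summing ligand charges against the +2 overall charge gives an oxidation state of +3 for ruthenium.
Ruthenium is a group-8 element; Ru(III) is therefore d⁵.
The spin state decides the count: a 4d ion has a large Δₒ and is invariably low-spin.
An octahedral low-spin d⁵ ion is t₂g⁵e_g⁰, giving 1 unpaired electron.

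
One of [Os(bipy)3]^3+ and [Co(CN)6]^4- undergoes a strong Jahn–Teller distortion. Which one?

[Co(CN)6]^4-

[Os(bipy)3]^3+: 2,2′-bipyridine is neutral; balancing the +3 overall charge requires Os(III). Osmium is a group-8 element; Os(III) is therefore d⁵. A 5d ion has a large Δₒ and is invariably low-spin. The d⁵ configuration leaves the e_g set evenly filled (or empty) — no strong Jahn–Teller driving force.
[Co(CN)6]^4-: Ligand charges: each cyanide is −1. With an overall charge of −4 the cobalt centre must be in the +2 oxidation state. Co sits in group 9, so the d-electron count is 9 − 2 = 7. Cyanide is a strong-field ligand (high in the spectrochemical series) for a first-row metal, so the complex is low-spin. The t₂g⁶e_g¹ (low-spin) configuration has an unevenly filled e_g set; the Jahn–Teller theorem predicts a tetragonal distortion (typically axial elongation) to lift the degeneracy.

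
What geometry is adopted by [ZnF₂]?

Summing ligand charges against the 0 overall charge gives an oxidation state of +2 for zinc.
Zinc is a group-12 element; Zn(II) is therefore d¹⁰.
Coordination number: 2.
A d¹⁰ ion with only two ligands adopts a linear arrangement (sp hybridisation; no CFSE preference).

linear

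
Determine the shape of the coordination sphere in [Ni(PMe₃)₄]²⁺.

square planar

Ligand charges: trimethylphosphine is neutral. With an overall charge of +2 the nickel centre must be in the +2 oxidation state.
Group 10 minus oxidation state 2 gives a d⁸ configuration.
Coordination number: 4.
Trimethylphosphine is a strong-field ligand (high in the spectrochemical series).
A 3d d⁸ ion with strong-field ligands gains enough CFSE to favour square planar over tetrahedral.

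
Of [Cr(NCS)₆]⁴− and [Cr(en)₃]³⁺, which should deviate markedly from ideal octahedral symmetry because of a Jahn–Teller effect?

[Cr(NCS)₆]⁴−: Summing ligand charges against the −4 overall charge gives an oxidation state of +2 for chromium. Chromium is a group-6 element; Cr(II) is therefore d⁴. Isothiocyanate is a weak-field ligand for a first-row metal, so the complex is high-spin. The t₂g³e_g¹ (high-spin) configuration has an unevenly filled e_g set; the Jahn–Teller theorem predicts a tetragonal distortion (typically axial elongation) to lift the degeneracy.
[Cr(en)₃]³⁺: Summing ligand charges against the +3 overall charge gives an oxidation state of +3 for chromium. Group 6 minus oxidation state 3 gives a d³ configuration. The d³ configuration leaves the e_g set evenly filled (or empty) — no strong Jahn–Teller driving force.

[Cr(NCS)₆]⁴−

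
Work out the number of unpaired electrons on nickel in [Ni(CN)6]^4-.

2

Summing ligand charges against the −4 overall charge gives an oxidation state of +2 for nickel.
Group 10 minus oxidation state 2 gives a d⁸ configuration.
In an octahedral field the d⁸ configuration is t₂g⁶e_g² (only one arrangement possible), giving 2 unpaired electrons.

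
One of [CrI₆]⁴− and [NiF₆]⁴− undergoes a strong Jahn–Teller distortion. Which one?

[CrI₆]⁴−: Summing ligand charges against the −4 overall charge gives an oxidation state of +2 for chromium. Group 6 minus oxidation state 2 gives a d⁴ configuration. Iodide is a weak-field ligand for a first-row metal, so the complex is high-spin. The t₂g³e_g¹ (high-spin) configuration has an unevenly filled e_g set; the Jahn–Teller theorem predicts a tetragonal distortion (typically axial elongation) to lift the degeneracy.
[NiF₆]⁴−: Ligand charges: each fluoride is −1. With an overall charge of −4 the nickel centre must be in the +2 oxidation state. Group 10 minus oxidation state 2 gives a d⁸ configuration. The d⁸ configuration leaves the e_g set evenly filled (or empty) — no strong Jahn–Teller driving force.

[CrI₆]⁴−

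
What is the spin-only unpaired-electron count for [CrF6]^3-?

Summing ligand charges against the −3 overall charge gives an oxidation state of +3 for chromium.
Chromium is a group-6 element; Cr(III) is therefore d³.
In an octahedral field the d³ configuration is t₂g³e_g⁰ (only one arrangement possible), giving 3 unpaired electrons.

3 unpaired electrons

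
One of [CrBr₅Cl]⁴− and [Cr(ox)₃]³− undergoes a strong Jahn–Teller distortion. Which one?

[CrBr₅Cl]⁴−: Summing ligand charges against the −4 overall charge gives an oxidation state of +2 for chromium. Cr sits in group 6, so the d-electron count is 6 − 2 = 4. Bromide and chloride are weak-field ligands for a first-row metal, so the complex is high-spin. The t₂g³e_g¹ (high-spin) configuration has an unevenly filled e_g set; the Jahn–Teller theorem predicts a tetragonal distortion (typically axial elongation) to lift the degeneracy.
[Cr(ox)₃]³−: Ligand charges: each oxalate is −2. With an overall charge of −3 the chromium centre must be in the +3 oxidation state. Chromium is a group-6 element; Cr(III) is therefore d³. The d³ configuration leaves the e_g set evenly filled (or empty) — no strong Jahn–Teller driving force.

[CrBr₅Cl]⁴−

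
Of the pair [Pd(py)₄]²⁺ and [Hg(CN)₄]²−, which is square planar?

For [Pd(py)₄]²⁺: Pyridine is neutral; balancing the +2 overall charge requires Pd(II). Palladium is a group-10 element; Pd(II) is therefore d⁸. A 4d d⁸ ion has a large crystal-field splitting; square planar leaves the high-energy d_{x²−y²} orbital empty and maximises CFSE. → square planar.
For [Hg(CN)₄]²−: Summing ligand charges against the −2 overall charge gives an oxidation state of +2 for mercury. Hg sits in group 12, so the d-electron count is 12 − 2 = 10. A d¹⁰ ion has no crystal-field stabilisation preference between square planar and tetrahedral, so four ligands adopt the sterically favoured tetrahedral geometry. → tetrahedral.

[Pd(py)₄]²⁺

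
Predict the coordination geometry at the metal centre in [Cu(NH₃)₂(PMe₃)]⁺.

Ligand charges: ammonia is neutral; trimethylphosphine is neutral. With an overall charge of +1 the copper centre must be in the +1 oxidation state.
Group 11 minus oxidation state 1 gives a d¹⁰ configuration.
Coordination number: 3.
Three ligands around a d¹⁰ centre minimise repulsion in a trigonal-planar arrangement.

trigonal planar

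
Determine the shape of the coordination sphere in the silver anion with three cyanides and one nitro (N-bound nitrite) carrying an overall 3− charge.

Summing ligand charges against the −3 overall charge gives an oxidation state of +1 for silver.
Silver is a group-11 element; Ag(I) is therefore d¹⁰.
Coordination number: 4.
A d¹⁰ ion has no crystal-field stabilisation preference between square planar and tetrahedral, so four ligands adopt the sterically favoured tetrahedral geometry.

tetrahedral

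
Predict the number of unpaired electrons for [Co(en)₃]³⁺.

0

Summing ligand charges against the +3 overall charge gives an oxidation state of +3 for cobalt.
Cobalt is a group-9 element; Co(III) is therefore d⁶.
Counting donor atoms: 3×ethylenediamine (bidentate) → 6 donors. Coordination number = 6.
The spin state decides the count: Co(III) has an exceptionally large octahedral splitting and is low-spin with essentially every ligand except fluoride.
An octahedral low-spin d⁶ ion is t₂g⁶e_g⁰, giving 0 unpaired electrons.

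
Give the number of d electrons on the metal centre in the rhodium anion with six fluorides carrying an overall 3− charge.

d⁶

Summing ligand charges against the −3 overall charge gives an oxidation state of +3 for rhodium.
Rh sits in group 9, so the d-electron count is 9 − 3 = 6.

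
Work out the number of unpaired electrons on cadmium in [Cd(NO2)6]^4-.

Summing ligand charges against the −4 overall charge gives an oxidation state of +2 for cadmium.
Group 12 minus oxidation state 2 gives a d¹⁰ configuration.
In an octahedral field the d¹⁰ configuration is t₂g⁶e_g⁴, giving 0 unpaired electrons.

0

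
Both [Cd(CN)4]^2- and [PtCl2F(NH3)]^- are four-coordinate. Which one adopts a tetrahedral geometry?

[Cd(CN)4]^2-

For [Cd(CN)4]^2-: Each cyanide is −1; balancing the −2 overall charge requires Cd(II). Group 12 minus oxidation state 2 gives a d¹⁰ configuration. A d¹⁰ ion has no crystal-field stabilisation preference between square planar and tetrahedral, so four ligands adopt the sterically favoured tetrahedral geometry. → tetrahedral.
For [PtCl2F(NH3)]^-: Ligand charges: each chloride is −1; each fluoride is −1; ammonia is neutral. With an overall charge of −1 the platinum centre must be in the +2 oxidation state. Pt sits in group 10, so the d-electron count is 10 − 2 = 8. A 5d d⁸ ion has a large crystal-field splitting; square planar leaves the high-energy d_{x²−y²} orbital empty and maximises CFSE. → square planar.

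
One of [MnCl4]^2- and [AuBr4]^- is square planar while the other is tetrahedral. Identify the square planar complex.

For [MnCl4]^2-: Ligand charges: each chloride is −1. With an overall charge of −2 the manganese centre must be in the +2 oxidation state. Mn sits in group 7, so the d-electron count is 7 − 2 = 5. A high-spin d⁵ ion has zero CFSE in either geometry, so four ligands adopt the sterically favoured tetrahedral geometry. → tetrahedral.
For [AuBr4]^-: Ligand charges: each bromide is −1. With an overall charge of −1 the gold centre must be in the +3 oxidation state. Au sits in group 11, so the d-electron count is 11 − 3 = 8. A 5d d⁸ ion has a large crystal-field splitting; square planar leaves the high-energy d_{x²−y²} orbital empty and maximises CFSE. → square planar.

[AuBr4]^-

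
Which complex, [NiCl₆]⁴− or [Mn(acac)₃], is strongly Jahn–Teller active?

[Mn(acac)₃]

[NiCl₆]⁴−: Summing ligand charges against the −4 overall charge gives an oxidation state of +2 for nickel. Ni sits in group 10, so the d-electron count is 10 − 2 = 8. The d⁸ configuration leaves the e_g set evenly filled (or empty) — no strong Jahn–Teller driving force.
[Mn(acac)₃]: Summing ligand charges against the 0 overall charge gives an oxidation state of +3 for manganese. Group 7 minus oxidation state 3 gives a d⁴ configuration. Acetylacetonate is a weak-field ligand for a first-row metal, so the complex is high-spin. The t₂g³e_g¹ (high-spin) configuration has an unevenly filled e_g set; the Jahn–Teller theorem predicts a tetragonal distortion (typically axial elongation) to lift the degeneracy.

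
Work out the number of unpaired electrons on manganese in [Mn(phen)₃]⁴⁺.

3

1,10-phenanthroline is neutral; balancing the +4 overall charge requires Mn(IV).
Manganese is a group-7 element; Mn(IV) is therefore d³.
Counting donor atoms: 3×1,10-phenanthroline (bidentate) → 6 donors. Coordination number = 6.
In an octahedral field the d³ configuration is t₂g³e_g⁰ (only one arrangement possible), giving 3 unpaired electrons.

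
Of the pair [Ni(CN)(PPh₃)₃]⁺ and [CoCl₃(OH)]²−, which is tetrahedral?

[CoCl₃(OH)]²−

For [Ni(CN)(PPh₃)₃]⁺: Summing ligand charges against the +1 overall charge gives an oxidation state of +2 for nickel. Ni sits in group 10, so the d-electron count is 10 − 2 = 8. Cyanide and triphenylphosphine are strong-field ligands (high in the spectrochemical series). A 3d d⁸ ion with strong-field ligands gains enough CFSE to favour square planar over tetrahedral. → square planar.
For [CoCl₃(OH)]²−: Each chloride is −1; each hydroxide is −1; balancing the −2 overall charge requires Co(II). Group 9 minus oxidation state 2 gives a d⁷ configuration. For a high-spin 3d d⁷ ion with weak-field ligands the small Δₜ gives little square-planar CFSE advantage, so four ligands adopt the sterically favoured tetrahedral geometry. → tetrahedral.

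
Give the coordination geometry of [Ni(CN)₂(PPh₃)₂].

Ligand charges: each cyanide is −1; triphenylphosphine is neutral. With an overall charge of 0 the nickel centre must be in the +2 oxidation state.
Nickel is a group-10 element; Ni(II) is therefore d⁸.
Coordination number: 4.
Cyanide and triphenylphosphine are strong-field ligands (high in the spectrochemical series).
A 3d d⁸ ion with strong-field ligands gains enough CFSE to favour square planar over tetrahedral.

square planar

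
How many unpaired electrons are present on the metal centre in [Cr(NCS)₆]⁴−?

Ligand charges: each isothiocyanate is −1. With an overall charge of −4 the chromium centre must be in the +2 oxidation state.
Chromium is a group-6 element; Cr(II) is therefore d⁴.
The spin state decides the count: Isothiocyanate is a weak-field ligand for a first-row metal, so the complex is high-spin.
An octahedral high-spin d⁴ ion is t₂g³e_g¹, giving 4 unpaired electrons.

4 unpaired electrons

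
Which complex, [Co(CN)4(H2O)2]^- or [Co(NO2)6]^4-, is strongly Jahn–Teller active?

[Co(CN)4(H2O)2]^-: Ligand charges: each cyanide is −1; water is neutral. With an overall charge of −1 the cobalt centre must be in the +3 oxidation state. Cobalt is a group-9 element; Co(III) is therefore d⁶. Co(III) has an exceptionally large octahedral splitting and is low-spin with essentially every ligand except fluoride. The d⁶ configuration leaves the e_g set evenly filled (or empty) — no strong Jahn–Teller driving force.
[Co(NO2)6]^4-: Ligand charges: each nitro (N-bound nitrite) is −1. With an overall charge of −4 the cobalt centre must be in the +2 oxidation state. Co sits in group 9, so the d-electron count is 9 − 2 = 7. Nitro (N-bound nitrite) is a strong-field ligand (high in the spectrochemical series) for a first-row metal, so the complex is low-spin. The t₂g⁶e_g¹ (low-spin) configuration has an unevenly filled e_g set; the Jahn–Teller theorem predicts a tetragonal distortion (typically axial elongation) to lift the degeneracy.

[Co(NO2)6]^4-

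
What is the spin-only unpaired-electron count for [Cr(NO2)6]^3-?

Ligand charges: each nitro (N-bound nitrite) is −1. With an overall charge of −3 the chromium centre must be in the +3 oxidation state.
Chromium is a group-6 element; Cr(III) is therefore d³.
In an octahedral field the d³ configuration is t₂g³e_g⁰ (only one arrangement possible), giving 3 unpaired electrons.

3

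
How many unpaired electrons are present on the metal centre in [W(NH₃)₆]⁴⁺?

Summing ligand charges against the +4 overall charge gives an oxidation state of +4 for tungsten.
W sits in group 6, so the d-electron count is 6 − 4 = 2.
In an octahedral field the d² configuration is t₂g²e_g⁰ (only one arrangement possible), giving 2 unpaired electrons.

2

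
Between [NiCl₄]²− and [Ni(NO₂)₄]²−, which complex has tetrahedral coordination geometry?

[NiCl₄]²−

For [NiCl₄]²−: Ligand charges: each chloride is −1. With an overall charge of −2 the nickel centre must be in the +2 oxidation state. Ni sits in group 10, so the d-electron count is 10 − 2 = 8. Chloride is a weak-field ligand. With weak-field ligands the CFSE gain from square planar is small, so a 3d d⁸ ion takes the sterically preferred tetrahedral geometry. → tetrahedral.
For [Ni(NO₂)₄]²−: Ligand charges: each nitro (N-bound nitrite) is −1. With an overall charge of −2 the nickel centre must be in the +2 oxidation state. Ni sits in group 10, so the d-electron count is 10 − 2 = 8. Nitro (N-bound nitrite) is a strong-field ligand (high in the spectrochemical series). A 3d d⁸ ion with strong-field ligands gains enough CFSE to favour square planar over tetrahedral. → square planar.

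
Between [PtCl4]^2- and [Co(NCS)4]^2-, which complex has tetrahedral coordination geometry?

[Co(NCS)4]^2-

For [PtCl4]^2-: Each chloride is −1; balancing the −2 overall charge requires Pt(II). Pt sits in group 10, so the d-electron count is 10 − 2 = 8. A 5d d⁸ ion has a large crystal-field splitting; square planar leaves the high-energy d_{x²−y²} orbital empty and maximises CFSE. → square planar.
For [Co(NCS)4]^2-: Each isothiocyanate is −1; balancing the −2 overall charge requires Co(II). Cobalt is a group-9 element; Co(II) is therefore d⁷. For a high-spin 3d d⁷ ion with weak-field ligands the small Δₜ gives little square-planar CFSE advantage, so four ligands adopt the sterically favoured tetrahedral geometry. → tetrahedral.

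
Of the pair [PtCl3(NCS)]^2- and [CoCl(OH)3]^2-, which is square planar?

For [PtCl3(NCS)]^2-: Summing ligand charges against the −2 overall charge gives an oxidation state of +2 for platinum. Platinum is a group-10 element; Pt(II) is therefore d⁸. A 5d d⁸ ion has a large crystal-field splitting; square planar leaves the high-energy d_{x²−y²} orbital empty and maximises CFSE. → square planar.
For [CoCl(OH)3]^2-: Ligand charges: each chloride is −1; each hydroxide is −1. With an overall charge of −2 the cobalt centre must be in the +2 oxidation state. Cobalt is a group-9 element; Co(II) is therefore d⁷. For a high-spin 3d d⁷ ion with weak-field ligands the small Δₜ gives little square-planar CFSE advantage, so four ligands adopt the sterically favoured tetrahedral geometry. → tetrahedral.

[PtCl3(NCS)]^2-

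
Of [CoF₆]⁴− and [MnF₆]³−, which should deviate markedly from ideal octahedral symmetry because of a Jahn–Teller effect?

[CoF₆]⁴−: Summing ligand charges against the −4 overall charge gives an oxidation state of +2 for cobalt. Group 9 minus oxidation state 2 gives a d⁷ configuration. Fluoride is a weak-field ligand for a first-row metal, so the complex is high-spin. The d⁷ configuration leaves the e_g set evenly filled (or empty) — no strong Jahn–Teller driving force.
[MnF₆]³−: Summing ligand charges against the −3 overall charge gives an oxidation state of +3 for manganese. Group 7 minus oxidation state 3 gives a d⁴ configuration. Fluoride is a weak-field ligand for a first-row metal, so the complex is high-spin. The t₂g³e_g¹ (high-spin) configuration has an unevenly filled e_g set; the Jahn–Teller theorem predicts a tetragonal distortion (typically axial elongation) to lift the degeneracy.

[MnF₆]³−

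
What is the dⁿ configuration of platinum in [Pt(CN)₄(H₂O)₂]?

d⁶

Summing ligand charges against the 0 overall charge gives an oxidation state of +4 for platinum.
Group 10 minus oxidation state 4 gives a d⁶ configuration.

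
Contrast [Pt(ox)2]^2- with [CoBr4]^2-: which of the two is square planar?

[Pt(ox)2]^2-

For [Pt(ox)2]^2-: Summing ligand charges against the −2 overall charge gives an oxidation state of +2 for platinum. Group 10 minus oxidation state 2 gives a d⁸ configuration. A 5d d⁸ ion has a large crystal-field splitting; square planar leaves the high-energy d_{x²−y²} orbital empty and maximises CFSE. → square planar.
For [CoBr4]^2-: Each bromide is −1; balancing the −2 overall charge requires Co(II). Group 9 minus oxidation state 2 gives a d⁷ configuration. For a high-spin 3d d⁷ ion with weak-field ligands the small Δₜ gives little square-planar CFSE advantage, so four ligands adopt the sterically favoured tetrahedral geometry. → tetrahedral.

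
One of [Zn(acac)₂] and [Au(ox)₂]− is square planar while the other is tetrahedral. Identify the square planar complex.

[Au(ox)₂]−

For [Zn(acac)₂]: Summing ligand charges against the 0 overall charge gives an oxidation state of +2 for zinc. Group 12 minus oxidation state 2 gives a d¹⁰ configuration. A d¹⁰ ion has no crystal-field stabilisation preference between square planar and tetrahedral, so four ligands adopt the sterically favoured tetrahedral geometry. → tetrahedral.
For [Au(ox)₂]−: Summing ligand charges against the −1 overall charge gives an oxidation state of +3 for gold. Gold is a group-11 element; Au(III) is therefore d⁸. A 5d d⁸ ion has a large crystal-field splitting; square planar leaves the high-energy d_{x²−y²} orbital empty and maximises CFSE. → square planar.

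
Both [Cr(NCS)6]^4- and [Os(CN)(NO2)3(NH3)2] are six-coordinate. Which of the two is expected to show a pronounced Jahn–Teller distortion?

[Cr(NCS)6]^4-

[Cr(NCS)6]^4-: Ligand charges: each isothiocyanate is −1. With an overall charge of −4 the chromium centre must be in the +2 oxidation state. Chromium is a group-6 element; Cr(II) is therefore d⁴. Isothiocyanate is a weak-field ligand for a first-row metal, so the complex is high-spin. The t₂g³e_g¹ (high-spin) configuration has an unevenly filled e_g set; the Jahn–Teller theorem predicts a tetragonal distortion (typically axial elongation) to lift the degeneracy.
[Os(CN)(NO2)3(NH3)2]: Ligand charges: each cyanide is −1; each nitro (N-bound nitrite) is −1; ammonia is neutral. With an overall charge of 0 the osmium centre must be in the +4 oxidation state. Os sits in group 8, so the d-electron count is 8 − 4 = 4. A 5d ion has a large Δₒ and is invariably low-spin. The d⁴ configuration leaves the e_g set evenly filled (or empty) — no strong Jahn–Teller driving force.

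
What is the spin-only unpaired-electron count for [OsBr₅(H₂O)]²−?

Summing ligand charges against the −2 overall charge gives an oxidation state of +3 for osmium.
Osmium is a group-8 element; Os(III) is therefore d⁵.
The spin state decides the count: a 5d ion has a large Δₒ and is invariably low-spin.
An octahedral low-spin d⁵ ion is t₂g⁵e_g⁰, giving 1 unpaired electron.

1 unpaired electron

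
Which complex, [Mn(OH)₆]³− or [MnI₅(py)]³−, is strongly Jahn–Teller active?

[Mn(OH)₆]³−: Summing ligand charges against the −3 overall charge gives an oxidation state of +3 for manganese. Manganese is a group-7 element; Mn(III) is therefore d⁴. Hydroxide is a weak-field ligand for a first-row metal, so the complex is high-spin. The t₂g³e_g¹ (high-spin) configuration has an unevenly filled e_g set; the Jahn–Teller theorem predicts a tetragonal distortion (typically axial elongation) to lift the degeneracy.
[MnI₅(py)]³−: Each iodide is −1; pyridine is neutral; balancing the −3 overall charge requires Mn(II). Mn sits in group 7, so the d-electron count is 7 − 2 = 5. Iodide is a weak-field ligand for a first-row metal, so the complex is high-spin. The d⁵ configuration leaves the e_g set evenly filled (or empty) — no strong Jahn–Teller driving force.

[Mn(OH)₆]³−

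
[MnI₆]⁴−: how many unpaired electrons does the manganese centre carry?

5 unpaired electrons

Summing ligand charges against the −4 overall charge gives an oxidation state of +2 for manganese.
Mn sits in group 7, so the d-electron count is 7 − 2 = 5.
The spin state decides the count: Iodide is a weak-field ligand for a first-row metal, so the complex is high-spin.
An octahedral high-spin d⁵ ion is t₂g³e_g², giving 5 unpaired electrons.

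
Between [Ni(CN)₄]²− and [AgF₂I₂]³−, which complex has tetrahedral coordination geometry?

[AgF₂I₂]³−

For [Ni(CN)₄]²−: Ligand charges: each cyanide is −1. With an overall charge of −2 the nickel centre must be in the +2 oxidation state. Group 10 minus oxidation state 2 gives a d⁸ configuration. Cyanide is a strong-field ligand (high in the spectrochemical series). A 3d d⁸ ion with strong-field ligands gains enough CFSE to favour square planar over tetrahedral. → square planar.
For [AgF₂I₂]³−: Each fluoride is −1; each iodide is −1; balancing the −3 overall charge requires Ag(I). Group 11 minus oxidation state 1 gives a d¹⁰ configuration. A d¹⁰ ion has no crystal-field stabilisation preference between square planar and tetrahedral, so four ligands adopt the sterically favoured tetrahedral geometry. → tetrahedral.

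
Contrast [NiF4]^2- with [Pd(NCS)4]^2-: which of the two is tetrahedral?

[NiF4]^2-

For [NiF4]^2-: Ligand charges: each fluoride is −1. With an overall charge of −2 the nickel centre must be in the +2 oxidation state. Ni sits in group 10, so the d-electron count is 10 − 2 = 8. Fluoride is a weak-field ligand. With weak-field ligands the CFSE gain from square planar is small, so a 3d d⁸ ion takes the sterically preferred tetrahedral geometry. → tetrahedral.
For [Pd(NCS)4]^2-: Ligand charges: each isothiocyanate is −1. With an overall charge of −2 the palladium centre must be in the +2 oxidation state. Palladium is a group-10 element; Pd(II) is therefore d⁸. A 4d d⁸ ion has a large crystal-field splitting; square planar leaves the high-energy d_{x²−y²} orbital empty and maximises CFSE. → square planar.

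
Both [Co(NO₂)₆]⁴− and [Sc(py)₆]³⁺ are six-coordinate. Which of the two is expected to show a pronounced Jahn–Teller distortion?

[Co(NO₂)₆]⁴−

[Co(NO₂)₆]⁴−: Each nitro (N-bound nitrite) is −1; balancing the −4 overall charge requires Co(II). Cobalt is a group-9 element; Co(II) is therefore d⁷. Nitro (N-bound nitrite) is a strong-field ligand (high in the spectrochemical series) for a first-row metal, so the complex is low-spin. The t₂g⁶e_g¹ (low-spin) configuration has an unevenly filled e_g set; the Jahn–Teller theorem predicts a tetragonal distortion (typically axial elongation) to lift the degeneracy.
[Sc(py)₆]³⁺: Pyridine is neutral; balancing the +3 overall charge requires Sc(III). Group 3 minus oxidation state 3 gives a d⁰ configuration. The d⁰ configuration leaves the e_g set evenly filled (or empty) — no strong Jahn–Teller driving force.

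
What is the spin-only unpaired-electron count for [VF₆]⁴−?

Summing ligand charges against the −4 overall charge gives an oxidation state of +2 for vanadium.
Group 5 minus oxidation state 2 gives a d³ configuration.
In an octahedral field the d³ configuration is t₂g³e_g⁰ (only one arrangement possible), giving 3 unpaired electrons.

3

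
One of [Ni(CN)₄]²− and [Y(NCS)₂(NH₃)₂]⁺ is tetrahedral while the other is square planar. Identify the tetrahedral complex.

[Y(NCS)₂(NH₃)₂]⁺

For [Ni(CN)₄]²−: Ligand charges: each cyanide is −1. With an overall charge of −2 the nickel centre must be in the +2 oxidation state. Nickel is a group-10 element; Ni(II) is therefore d⁸. Cyanide is a strong-field ligand (high in the spectrochemical series). A 3d d⁸ ion with strong-field ligands gains enough CFSE to favour square planar over tetrahedral. → square planar.
For [Y(NCS)₂(NH₃)₂]⁺: Each isothiocyanate is −1; ammonia is neutral; balancing the +1 overall charge requires Y(III). Group 3 minus oxidation state 3 gives a d⁰ configuration. A d⁰ ion has no crystal-field stabilisation preference between square planar and tetrahedral, so four ligands adopt the sterically favoured tetrahedral geometry. → tetrahedral.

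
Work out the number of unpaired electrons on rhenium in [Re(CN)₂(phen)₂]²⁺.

3

Ligand charges: each cyanide is −1; 1,10-phenanthroline is neutral. With an overall charge of +2 the rhenium centre must be in the +4 oxidation state.
Re sits in group 7, so the d-electron count is 7 − 4 = 3.
Counting donor atoms: 2×cyanide (monodentate) → 2 donors; 2×1,10-phenanthroline (bidentate) → 4 donors. Coordination number = 6.
In an octahedral field the d³ configuration is t₂g³e_g⁰ (only one arrangement possible), giving 3 unpaired electrons.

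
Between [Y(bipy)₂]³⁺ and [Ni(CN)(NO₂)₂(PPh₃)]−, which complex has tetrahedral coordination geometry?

[Y(bipy)₂]³⁺

For [Y(bipy)₂]³⁺: 2,2′-bipyridine is neutral; balancing the +3 overall charge requires Y(III). Yttrium is a group-3 element; Y(III) is therefore d⁰. A d⁰ ion has no crystal-field stabilisation preference between square planar and tetrahedral, so four ligands adopt the sterically favoured tetrahedral geometry. → tetrahedral.
For [Ni(CN)(NO₂)₂(PPh₃)]−: Each cyanide is −1; each nitro (N-bound nitrite) is −1; triphenylphosphine is neutral; balancing the −1 overall charge requires Ni(II). Ni sits in group 10, so the d-electron count is 10 − 2 = 8. Cyanide, nitro (N-bound nitrite), and triphenylphosphine are strong-field ligands (high in the spectrochemical series). A 3d d⁸ ion with strong-field ligands gains enough CFSE to favour square planar over tetrahedral. → square planar.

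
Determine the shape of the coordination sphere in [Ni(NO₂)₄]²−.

Each nitro (N-bound nitrite) is −1; balancing the −2 overall charge requires Ni(II).
Group 10 minus oxidation state 2 gives a d⁸ configuration.
Coordination number: 4.
Nitro (N-bound nitrite) is a strong-field ligand (high in the spectrochemical series).
A 3d d⁸ ion with strong-field ligands gains enough CFSE to favour square planar over tetrahedral.

square planar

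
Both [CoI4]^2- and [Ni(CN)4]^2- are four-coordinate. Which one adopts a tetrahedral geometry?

[CoI4]^2-

For [CoI4]^2-: Each iodide is −1; balancing the −2 overall charge requires Co(II). Co sits in group 9, so the d-electron count is 9 − 2 = 7. For a high-spin 3d d⁷ ion with weak-field ligands the small Δₜ gives little square-planar CFSE advantage, so four ligands adopt the sterically favoured tetrahedral geometry. → tetrahedral.
For [Ni(CN)4]^2-: Summing ligand charges against the −2 overall charge gives an oxidation state of +2 for nickel. Ni sits in group 10, so the d-electron count is 10 − 2 = 8. Cyanide is a strong-field ligand (high in the spectrochemical series). A 3d d⁸ ion with strong-field ligands gains enough CFSE to favour square planar over tetrahedral. → square planar.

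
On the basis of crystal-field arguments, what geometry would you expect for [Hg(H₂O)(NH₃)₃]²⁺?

tetrahedral

Ligand charges: water is neutral; ammonia is neutral. With an overall charge of +2 the mercury centre must be in the +2 oxidation state.
Hg sits in group 12, so the d-electron count is 12 − 2 = 10.
With 4 monodentate ligands the coordination number is 4.
A d¹⁰ ion has no crystal-field stabilisation preference between square planar and tetrahedral, so four ligands adopt the sterically favoured tetrahedral geometry.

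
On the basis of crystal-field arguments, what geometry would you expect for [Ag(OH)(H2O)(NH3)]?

trigonal planar

Ligand charges: each hydroxide is −1; water is neutral; ammonia is neutral. With an overall charge of 0 the silver centre must be in the +1 oxidation state.
Ag sits in group 11, so the d-electron count is 11 − 1 = 10.
With 3 monodentate ligands the coordination number is 3.
Three ligands around a d¹⁰ centre minimise repulsion in a trigonal-planar arrangement.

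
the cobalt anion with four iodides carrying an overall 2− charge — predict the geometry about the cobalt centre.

tetrahedral

Ligand charges: each iodide is −1. With an overall charge of −2 the cobalt centre must be in the +2 oxidation state.
Cobalt is a group-9 element; Co(II) is therefore d⁷.
With 4 monodentate ligands the coordination number is 4.
Iodide is a weak-field ligand.
For a high-spin 3d d⁷ ion with weak-field ligands the small Δₜ gives little square-planar CFSE advantage, so four ligands adopt the sterically favoured tetrahedral geometry.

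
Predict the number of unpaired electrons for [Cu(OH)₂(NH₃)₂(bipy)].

Ligand charges: each hydroxide is −1; ammonia is neutral; 2,2′-bipyridine is neutral. With an overall charge of 0 the copper centre must be in the +2 oxidation state.
Copper is a group-11 element; Cu(II) is therefore d⁹.
Counting donor atoms: 2×hydroxide (monodentate) → 2 donors; 2×ammonia (monodentate) → 2 donors; 1×2,2′-bipyridine (bidentate) → 2 donors. Coordination number = 6.
In an octahedral field the d⁹ configuration is t₂g⁶e_g³ (only one arrangement possible), giving 1 unpaired electron.

1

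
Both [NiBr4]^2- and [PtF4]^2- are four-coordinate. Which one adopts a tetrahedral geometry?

For [NiBr4]^2-: Summing ligand charges against the −2 overall charge gives an oxidation state of +2 for nickel. Group 10 minus oxidation state 2 gives a d⁸ configuration. Bromide is a weak-field ligand. With weak-field ligands the CFSE gain from square planar is small, so a 3d d⁸ ion takes the sterically preferred tetrahedral geometry. → tetrahedral.
For [PtF4]^2-: Summing ligand charges against the −2 overall charge gives an oxidation state of +2 for platinum. Pt sits in group 10, so the d-electron count is 10 − 2 = 8. A 5d d⁸ ion has a large crystal-field splitting; square planar leaves the high-energy d_{x²−y²} orbital empty and maximises CFSE. → square planar.

[NiBr4]^2-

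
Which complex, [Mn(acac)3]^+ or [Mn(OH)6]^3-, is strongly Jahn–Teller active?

[Mn(acac)3]^+: Each acetylacetonate is −1; balancing the +1 overall charge requires Mn(IV). Mn sits in group 7, so the d-electron count is 7 − 4 = 3. The d³ configuration leaves the e_g set evenly filled (or empty) — no strong Jahn–Teller driving force.
[Mn(OH)6]^3-: Each hydroxide is −1; balancing the −3 overall charge requires Mn(III). Group 7 minus oxidation state 3 gives a d⁴ configuration. Hydroxide is a weak-field ligand for a first-row metal, so the complex is high-spin. The t₂g³e_g¹ (high-spin) configuration has an unevenly filled e_g set; the Jahn–Teller theorem predicts a tetragonal distortion (typically axial elongation) to lift the degeneracy.

[Mn(OH)6]^3-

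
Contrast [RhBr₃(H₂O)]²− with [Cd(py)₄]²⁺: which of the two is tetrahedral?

[Cd(py)₄]²⁺

For [RhBr₃(H₂O)]²−: Ligand charges: each bromide is −1; water is neutral. With an overall charge of −2 the rhodium centre must be in the +1 oxidation state. Group 9 minus oxidation state 1 gives a d⁸ configuration. A 4d d⁸ ion has a large crystal-field splitting; square planar leaves the high-energy d_{x²−y²} orbital empty and maximises CFSE. → square planar.
For [Cd(py)₄]²⁺: Summing ligand charges against the +2 overall charge gives an oxidation state of +2 for cadmium. Cadmium is a group-12 element; Cd(II) is therefore d¹⁰. A d¹⁰ ion has no crystal-field stabilisation preference between square planar and tetrahedral, so four ligands adopt the sterically favoured tetrahedral geometry. → tetrahedral.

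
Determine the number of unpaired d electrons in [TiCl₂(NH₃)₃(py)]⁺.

1 unpaired electron

Summing ligand charges against the +1 overall charge gives an oxidation state of +3 for titanium.
Titanium is a group-4 element; Ti(III) is therefore d¹.
In an octahedral field the d¹ configuration is t₂g¹e_g⁰ (only one arrangement possible), giving 1 unpaired electron.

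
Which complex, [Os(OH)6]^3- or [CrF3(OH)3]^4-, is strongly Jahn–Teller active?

[Os(OH)6]^3-: Ligand charges: each hydroxide is −1. With an overall charge of −3 the osmium centre must be in the +3 oxidation state. Os sits in group 8, so the d-electron count is 8 − 3 = 5. A 5d ion has a large Δₒ and is invariably low-spin. The d⁵ configuration leaves the e_g set evenly filled (or empty) — no strong Jahn–Teller driving force.
[CrF3(OH)3]^4-: Each fluoride is −1; each hydroxide is −1; balancing the −4 overall charge requires Cr(II). Chromium is a group-6 element; Cr(II) is therefore d⁴. Fluoride and hydroxide are weak-field ligands for a first-row metal, so the complex is high-spin. The t₂g³e_g¹ (high-spin) configuration has an unevenly filled e_g set; the Jahn–Teller theorem predicts a tetragonal distortion (typically axial elongation) to lift the degeneracy.

[CrF3(OH)3]^4-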